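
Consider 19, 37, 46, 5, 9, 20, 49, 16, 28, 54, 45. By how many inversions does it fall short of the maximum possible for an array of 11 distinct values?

36

Maximum inversions for 11 distinct elements is C(11, 2) = 11·10/2 = 55.
Current inversions — for each element, count later smaller elements:
19: 3
37: 5
46: 6
5: 0
9: 0
20: 1
49: 3
16: 0
28: 0
54: 1
45: 0
Current total: 3 + 5 + 6 + 0 + 0 + 1 + 3 + 0 + 0 + 1 + 0 = 19
Shortfall: 55 − 19 = 36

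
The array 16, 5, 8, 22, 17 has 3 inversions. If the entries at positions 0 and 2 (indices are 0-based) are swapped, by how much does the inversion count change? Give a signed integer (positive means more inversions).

Positions 0 and 2 hold 16 and 8; after swapping, the array is [8, 5, 16, 22, 17].
Element-by-element contributions:
8 → 5 → 1
5 → none → 0
16 → none → 0
22 → 17 → 1
17 → none → 0
Sum: 1 + 0 + 0 + 1 + 0 = 2
Change: 2 − 3 = -1

-1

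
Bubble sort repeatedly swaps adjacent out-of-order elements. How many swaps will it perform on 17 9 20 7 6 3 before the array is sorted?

13

Each adjacent swap fixes exactly one inversion, so the minimum swap count equals the number of inversions.
Count inversions — for each element, later elements that are smaller:
17: 9, 7, 6, 3 → 4
9: 7, 6, 3 → 3
20: 7, 6, 3 → 3
7: 6, 3 → 2
6: 3 → 1
3: none → 0
Total inversions: 4 + 3 + 3 + 2 + 1 + 0 = 13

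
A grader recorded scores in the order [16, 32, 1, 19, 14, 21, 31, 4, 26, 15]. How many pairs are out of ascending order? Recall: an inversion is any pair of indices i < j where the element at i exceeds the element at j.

22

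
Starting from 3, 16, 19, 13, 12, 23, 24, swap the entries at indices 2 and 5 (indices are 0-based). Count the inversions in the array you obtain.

Inversions: 6

Positions 2 and 5 hold 19 and 23; after swapping, the array is [3, 16, 23, 13, 12, 19, 24].
Count, for each position, how many later elements it exceeds:
3: 0
16: 2
23: 3
13: 1
12: 0
19: 0
24: 0
Sum: 0 + 2 + 3 + 1 + 0 + 0 + 0 = 6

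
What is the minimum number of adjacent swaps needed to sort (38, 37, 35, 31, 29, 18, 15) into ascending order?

Minimum adjacent swaps = number of inversions (each swap of adjacent out-of-order elements removes one inversion and no swap can remove more).
Count inversions — for each element, later elements that are smaller:
38: 37, 35, 31, 29, 18, 15 → 6
37: 35, 31, 29, 18, 15 → 5
35: 31, 29, 18, 15 → 4
31: 29, 18, 15 → 3
29: 18, 15 → 2
18: 15 → 1
15: none → 0
Total inversions: 6 + 5 + 4 + 3 + 2 + 1 + 0 = 21

21 adjacent swaps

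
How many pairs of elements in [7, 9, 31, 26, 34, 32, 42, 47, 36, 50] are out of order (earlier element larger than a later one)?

4

Count, for each position, how many later elements it exceeds:
7: 0
9: 0
31: 1
26: 0
34: 1
32: 0
42: 1
47: 1
36: 0
50: 0
Sum: 0 + 0 + 1 + 0 + 1 + 0 + 1 + 1 + 0 + 0 = 4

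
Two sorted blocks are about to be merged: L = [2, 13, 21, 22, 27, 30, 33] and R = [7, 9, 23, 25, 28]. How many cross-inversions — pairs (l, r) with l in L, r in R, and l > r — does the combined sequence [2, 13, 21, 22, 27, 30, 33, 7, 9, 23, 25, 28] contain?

20

For each element r of the right run, count left-run elements greater than r:
r = 7: 13, 21, 22, 27, 30, 33 → 6
r = 9: 13, 21, 22, 27, 30, 33 → 6
r = 23: 27, 30, 33 → 3
r = 25: 27, 30, 33 → 3
r = 28: 30, 33 → 2
Cross-inversions: 6 + 6 + 3 + 3 + 2 = 20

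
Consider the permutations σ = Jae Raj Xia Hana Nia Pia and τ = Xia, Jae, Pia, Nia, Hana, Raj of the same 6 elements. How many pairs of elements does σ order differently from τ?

Assign each item its position (1..6) in the first ordering, then rewrite the second ordering as that position sequence:
positions: Jae→1, Raj→2, Xia→3, Hana→4, Nia→5, Pia→6
second ordering as positions: [3, 1, 6, 5, 4, 2]
Discordant pairs = inversions in this position sequence.
3: 1, 2 → 2
1: 0
6: 5, 4, 2 → 3
5: 4, 2 → 2
4: 2 → 1
2: 0
Total: 2 + 0 + 3 + 2 + 1 + 0 = 8

8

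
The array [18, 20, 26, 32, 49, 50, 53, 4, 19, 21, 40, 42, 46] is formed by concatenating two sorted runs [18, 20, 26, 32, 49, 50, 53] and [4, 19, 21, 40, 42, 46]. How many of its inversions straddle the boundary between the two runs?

27

For each element r of the right run, count left-run elements greater than r:
r = 4: 18, 20, 26, 32, 49, 50, 53 → 7
r = 19: 20, 26, 32, 49, 50, 53 → 6
r = 21: 26, 32, 49, 50, 53 → 5
r = 40: 49, 50, 53 → 3
r = 42: 49, 50, 53 → 3
r = 46: 49, 50, 53 → 3
Cross-inversions: 7 + 6 + 5 + 3 + 3 + 3 = 27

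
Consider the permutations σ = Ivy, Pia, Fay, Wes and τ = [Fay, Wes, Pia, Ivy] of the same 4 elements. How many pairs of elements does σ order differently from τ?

5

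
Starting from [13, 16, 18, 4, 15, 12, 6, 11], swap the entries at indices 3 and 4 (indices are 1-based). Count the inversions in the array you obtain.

Positions 3 and 4 hold 18 and 4; after swapping, the array is [13, 16, 4, 18, 15, 12, 6, 11].
Element-by-element contributions:
13: 4
16: 5
4: 0
18: 4
15: 3
12: 2
6: 0
11: 0
Sum: 4 + 5 + 0 + 4 + 3 + 2 + 0 + 0 = 18

18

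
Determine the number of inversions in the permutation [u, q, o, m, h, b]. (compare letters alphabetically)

Count, for each position, how many later elements it exceeds:
u → q, o, m, h, b → 5
q → o, m, h, b → 4
o → m, h, b → 3
m → h, b → 2
h → b → 1
b → none → 0
Sum: 5 + 4 + 3 + 2 + 1 + 0 = 15

Inversions: 15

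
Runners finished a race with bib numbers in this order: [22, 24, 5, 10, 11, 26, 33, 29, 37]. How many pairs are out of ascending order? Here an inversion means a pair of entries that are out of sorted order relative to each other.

7 out-of-order pairs

Element-by-element contributions:
22: 3
24: 3
5: 0
10: 0
11: 0
26: 0
33: 1
29: 0
37: 0
Sum: 3 + 3 + 0 + 0 + 0 + 0 + 1 + 0 + 0 = 7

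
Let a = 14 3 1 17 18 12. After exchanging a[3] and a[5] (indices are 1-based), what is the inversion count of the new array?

Positions 3 and 5 hold 1 and 18; after swapping, the array is [14, 3, 18, 17, 1, 12].
Sweep left to right; for each value list the smaller values that follow it:
14: 3
3: 1
18: 3
17: 2
1: 0
12: 0
Sum: 3 + 1 + 3 + 2 + 0 + 0 = 9

9 inversions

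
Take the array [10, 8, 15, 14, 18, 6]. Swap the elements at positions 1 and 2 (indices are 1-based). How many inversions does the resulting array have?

Positions 1 and 2 hold 10 and 8; after swapping, the array is [8, 10, 15, 14, 18, 6].
Count, for each position, how many later elements it exceeds:
8 → 6 → 1
10 → 6 → 1
15 → 14, 6 → 2
14 → 6 → 1
18 → 6 → 1
6 → none → 0
Sum: 1 + 1 + 2 + 1 + 1 + 0 = 6

Inversions: 6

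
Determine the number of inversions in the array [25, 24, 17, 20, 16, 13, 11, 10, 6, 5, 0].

Out-of-order pairs: 54

Count, for each position, how many later elements it exceeds:
25: 10
24: 9
17: 7
20: 7
16: 6
13: 5
11: 4
10: 3
6: 2
5: 1
0: 0
Sum: 10 + 9 + 7 + 7 + 6 + 5 + 4 + 3 + 2 + 1 + 0 = 54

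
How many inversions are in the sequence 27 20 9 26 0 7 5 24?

19

Element-by-element contributions:
27: 7
20: 4
9: 3
26: 4
0: 0
7: 1
5: 0
24: 0
Sum: 7 + 4 + 3 + 4 + 0 + 1 + 0 + 0 = 19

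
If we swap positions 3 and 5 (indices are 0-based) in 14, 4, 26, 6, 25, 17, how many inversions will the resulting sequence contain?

Positions 3 and 5 hold 6 and 17; after swapping, the array is [14, 4, 26, 17, 25, 6].
Sweep left to right; for each value list the smaller values that follow it:
14 → 4, 6 → 2
4 → none → 0
26 → 17, 25, 6 → 3
17 → 6 → 1
25 → 6 → 1
6 → none → 0
Sum: 2 + 0 + 3 + 1 + 1 + 0 = 7

7 inversions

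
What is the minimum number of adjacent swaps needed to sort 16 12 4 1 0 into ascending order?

Adjacent swaps: 10

Each adjacent swap fixes exactly one inversion, so the minimum swap count equals the number of inversions.
Count inversions — for each element, later elements that are smaller:
16: 12, 4, 1, 0 → 4
12: 4, 1, 0 → 3
4: 1, 0 → 2
1: 0 → 1
0: none → 0
Total inversions: 4 + 3 + 2 + 1 + 0 = 10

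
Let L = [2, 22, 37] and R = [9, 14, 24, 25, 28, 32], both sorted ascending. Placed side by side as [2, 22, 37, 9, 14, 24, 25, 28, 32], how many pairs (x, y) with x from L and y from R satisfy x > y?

8 cross-inversions

Count, for every r in R, how many entries of L exceed r:
r = 9: 22, 37 → 2
r = 14: 22, 37 → 2
r = 24: 37 → 1
r = 25: 37 → 1
r = 28: 37 → 1
r = 32: 37 → 1
Cross-inversions: 2 + 2 + 1 + 1 + 1 + 1 = 8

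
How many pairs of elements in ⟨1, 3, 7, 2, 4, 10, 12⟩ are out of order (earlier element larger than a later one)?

3

Element-by-element contributions:
1: 0
3: 1
7: 2
2: 0
4: 0
10: 0
12: 0
Sum: 0 + 1 + 2 + 0 + 0 + 0 + 0 = 3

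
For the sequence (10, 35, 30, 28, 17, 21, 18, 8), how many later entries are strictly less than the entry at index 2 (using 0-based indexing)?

The element at index 2 is 30.
Elements after it: 28, 17, 21, 18, 8
Those smaller than 30: 28, 17, 21, 18, 8

5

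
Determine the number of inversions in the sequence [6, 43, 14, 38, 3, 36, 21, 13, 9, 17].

26 inversions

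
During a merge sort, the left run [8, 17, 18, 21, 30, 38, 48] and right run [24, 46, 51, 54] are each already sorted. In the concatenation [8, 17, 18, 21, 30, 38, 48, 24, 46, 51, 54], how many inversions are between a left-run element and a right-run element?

For each element r of the right run, count left-run elements greater than r:
r = 24: 30, 38, 48 → 3
r = 46: 48 → 1
r = 51: none → 0
r = 54: none → 0
Cross-inversions: 3 + 1 + 0 + 0 = 4

4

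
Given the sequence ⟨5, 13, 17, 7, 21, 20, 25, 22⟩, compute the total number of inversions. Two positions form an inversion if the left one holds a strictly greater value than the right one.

4

Count, for each position, how many later elements it exceeds:
5 → none → 0
13 → 7 → 1
17 → 7 → 1
7 → none → 0
21 → 20 → 1
20 → none → 0
25 → 22 → 1
22 → none → 0
Sum: 0 + 1 + 1 + 0 + 1 + 0 + 1 + 0 = 4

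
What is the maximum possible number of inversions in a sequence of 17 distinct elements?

A reversed (strictly descending) arrangement makes every pair an inversion, giving C(17, 2) inversions.
C(17, 2) = 17·16/2 = 136

There are 136 inversions.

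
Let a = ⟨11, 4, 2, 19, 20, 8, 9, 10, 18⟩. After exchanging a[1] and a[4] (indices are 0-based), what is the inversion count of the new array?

Positions 1 and 4 hold 4 and 20; after swapping, the array is [11, 20, 2, 19, 4, 8, 9, 10, 18].
Count, for each position, how many later elements it exceeds:
11: 5
20: 7
2: 0
19: 5
4: 0
8: 0
9: 0
10: 0
18: 0
Sum: 5 + 7 + 0 + 5 + 0 + 0 + 0 + 0 + 0 = 17

17 inversions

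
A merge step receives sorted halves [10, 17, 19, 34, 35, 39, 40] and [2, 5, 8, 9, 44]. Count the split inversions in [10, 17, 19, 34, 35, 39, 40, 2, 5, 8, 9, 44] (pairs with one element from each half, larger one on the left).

Cross-inversions: 28

Count, for every r in R, how many entries of L exceed r:
r = 2: 10, 17, 19, 34, 35, 39, 40 → 7
r = 5: 10, 17, 19, 34, 35, 39, 40 → 7
r = 8: 10, 17, 19, 34, 35, 39, 40 → 7
r = 9: 10, 17, 19, 34, 35, 39, 40 → 7
r = 44: none → 0
Cross-inversions: 7 + 7 + 7 + 7 + 0 = 28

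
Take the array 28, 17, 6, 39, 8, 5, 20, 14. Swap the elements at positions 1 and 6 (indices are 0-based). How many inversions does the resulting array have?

Positions 1 and 6 hold 17 and 20; after swapping, the array is [28, 20, 6, 39, 8, 5, 17, 14].
Sweep left to right; for each value list the smaller values that follow it:
28 → 20, 6, 8, 5, 17, 14 → 6
20 → 6, 8, 5, 17, 14 → 5
6 → 5 → 1
39 → 8, 5, 17, 14 → 4
8 → 5 → 1
5 → none → 0
17 → 14 → 1
14 → none → 0
Sum: 6 + 5 + 1 + 4 + 1 + 0 + 1 + 0 = 18

18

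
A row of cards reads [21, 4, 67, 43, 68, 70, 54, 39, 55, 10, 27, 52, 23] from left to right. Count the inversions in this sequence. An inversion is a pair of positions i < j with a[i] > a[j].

For each element, count later entries that are smaller:
21: 2
4: 0
67: 8
43: 4
68: 7
70: 7
54: 5
39: 3
55: 4
10: 0
27: 1
52: 1
23: 0
Sum: 2 + 0 + 8 + 4 + 7 + 7 + 5 + 3 + 4 + 0 + 1 + 1 + 0 = 42

42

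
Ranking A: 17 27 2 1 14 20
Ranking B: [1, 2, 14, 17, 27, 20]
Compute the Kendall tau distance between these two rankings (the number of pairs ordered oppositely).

Discordant pairs: 7

Assign each item its position (1..6) in the first ordering, then rewrite the second ordering as that position sequence:
positions: 17→1, 27→2, 2→3, 1→4, 14→5, 20→6
second ordering as positions: [4, 3, 5, 1, 2, 6]
Discordant pairs = inversions in this position sequence.
4: 3, 1, 2 → 3
3: 1, 2 → 2
5: 1, 2 → 2
1: 0
2: 0
6: 0
Total: 3 + 2 + 2 + 0 + 0 + 0 = 7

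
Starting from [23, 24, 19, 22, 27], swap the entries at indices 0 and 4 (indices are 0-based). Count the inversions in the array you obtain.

Positions 0 and 4 hold 23 and 27; after swapping, the array is [27, 24, 19, 22, 23].
Element-by-element contributions:
27: 4
24: 3
19: 0
22: 0
23: 0
Sum: 4 + 3 + 0 + 0 + 0 = 7

7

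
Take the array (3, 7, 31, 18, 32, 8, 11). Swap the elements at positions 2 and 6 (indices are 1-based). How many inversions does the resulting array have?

Inversions: 8

Positions 2 and 6 hold 7 and 8; after swapping, the array is [3, 8, 31, 18, 32, 7, 11].
Sweep left to right; for each value list the smaller values that follow it:
3 → none → 0
8 → 7 → 1
31 → 18, 7, 11 → 3
18 → 7, 11 → 2
32 → 7, 11 → 2
7 → none → 0
11 → none → 0
Sum: 0 + 1 + 3 + 2 + 2 + 0 + 0 = 8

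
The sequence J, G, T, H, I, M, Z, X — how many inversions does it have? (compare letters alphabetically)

7

Element-by-element contributions:
J → G, H, I → 3
G → none → 0
T → H, I, M → 3
H → none → 0
I → none → 0
M → none → 0
Z → X → 1
X → none → 0
Sum: 3 + 0 + 3 + 0 + 0 + 0 + 1 + 0 = 7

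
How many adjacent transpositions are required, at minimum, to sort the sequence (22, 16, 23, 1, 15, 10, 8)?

16 adjacent swaps

The minimum number of adjacent swaps to sort an array equals its inversion count, since every such swap removes exactly one inversion.
Count inversions — for each element, later elements that are smaller:
22: 16, 1, 15, 10, 8 → 5
16: 1, 15, 10, 8 → 4
23: 1, 15, 10, 8 → 4
1: none → 0
15: 10, 8 → 2
10: 8 → 1
8: none → 0
Total inversions: 5 + 4 + 4 + 0 + 2 + 1 + 0 = 16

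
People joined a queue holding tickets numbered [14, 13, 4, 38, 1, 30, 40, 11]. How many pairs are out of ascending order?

There are 13 out-of-order pairs.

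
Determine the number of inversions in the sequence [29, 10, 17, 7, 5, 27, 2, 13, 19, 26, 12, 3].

39

Count, for each position, how many later elements it exceeds:
29: 11
10: 4
17: 6
7: 3
5: 2
27: 6
2: 0
13: 2
19: 2
26: 2
12: 1
3: 0
Sum: 11 + 4 + 6 + 3 + 2 + 6 + 0 + 2 + 2 + 2 + 1 + 0 = 39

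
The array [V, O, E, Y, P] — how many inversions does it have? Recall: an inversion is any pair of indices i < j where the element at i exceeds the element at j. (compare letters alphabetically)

Inversion pairs (indices are 1-based):
(1,2): V > O
(1,3): V > E
(1,5): V > P
(2,3): O > E
(4,5): Y > P
That's 5 pairs.

5 out-of-order pairs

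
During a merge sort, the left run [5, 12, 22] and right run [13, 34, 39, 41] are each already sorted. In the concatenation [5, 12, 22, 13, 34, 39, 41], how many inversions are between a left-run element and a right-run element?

1 cross-inversion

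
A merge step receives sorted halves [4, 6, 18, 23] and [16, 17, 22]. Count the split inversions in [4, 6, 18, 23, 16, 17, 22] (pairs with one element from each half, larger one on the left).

For each element r of the right run, count left-run elements greater than r:
r = 16: 18, 23 → 2
r = 17: 18, 23 → 2
r = 22: 23 → 1
Cross-inversions: 2 + 2 + 1 = 5

5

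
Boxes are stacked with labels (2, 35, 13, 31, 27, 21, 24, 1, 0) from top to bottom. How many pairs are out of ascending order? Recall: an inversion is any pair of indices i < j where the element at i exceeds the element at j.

25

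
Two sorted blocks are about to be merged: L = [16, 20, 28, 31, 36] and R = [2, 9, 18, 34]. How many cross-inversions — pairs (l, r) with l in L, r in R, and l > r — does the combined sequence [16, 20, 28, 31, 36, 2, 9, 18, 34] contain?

15

Take each right-half value and tally the left-half values above it:
r = 2: 16, 20, 28, 31, 36 → 5
r = 9: 16, 20, 28, 31, 36 → 5
r = 18: 20, 28, 31, 36 → 4
r = 34: 36 → 1
Cross-inversions: 5 + 5 + 4 + 1 = 15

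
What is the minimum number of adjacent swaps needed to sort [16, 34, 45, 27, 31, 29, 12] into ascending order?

Minimum adjacent swaps = number of inversions (each swap of adjacent out-of-order elements removes one inversion and no swap can remove more).
Count inversions — for each element, later elements that are smaller:
16: 12 → 1
34: 27, 31, 29, 12 → 4
45: 27, 31, 29, 12 → 4
27: 12 → 1
31: 29, 12 → 2
29: 12 → 1
12: none → 0
Total inversions: 1 + 4 + 4 + 1 + 2 + 1 + 0 = 13

There are 13 adjacent swaps.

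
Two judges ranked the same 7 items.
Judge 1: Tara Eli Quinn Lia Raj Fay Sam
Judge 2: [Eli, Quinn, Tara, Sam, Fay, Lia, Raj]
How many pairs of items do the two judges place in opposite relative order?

Assign each item its position (1..7) in the first ordering, then rewrite the second ordering as that position sequence:
positions: Tara→1, Eli→2, Quinn→3, Lia→4, Raj→5, Fay→6, Sam→7
second ordering as positions: [2, 3, 1, 7, 6, 4, 5]
Discordant pairs = inversions in this position sequence.
2: 1 → 1
3: 1 → 1
1: 0
7: 6, 4, 5 → 3
6: 4, 5 → 2
4: 0
5: 0
Total: 1 + 1 + 0 + 3 + 2 + 0 + 0 = 7

7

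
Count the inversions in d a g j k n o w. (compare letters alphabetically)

1

For each element, count later entries that are smaller:
d → a → 1
a → none → 0
g → none → 0
j → none → 0
k → none → 0
n → none → 0
o → none → 0
w → none → 0
Sum: 1 + 0 + 0 + 0 + 0 + 0 + 0 + 0 = 1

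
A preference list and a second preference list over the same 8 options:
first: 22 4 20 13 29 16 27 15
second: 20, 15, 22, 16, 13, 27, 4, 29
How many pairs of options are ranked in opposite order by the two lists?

14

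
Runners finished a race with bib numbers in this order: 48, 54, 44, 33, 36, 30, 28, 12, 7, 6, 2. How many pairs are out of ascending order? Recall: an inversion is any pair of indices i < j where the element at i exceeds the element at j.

53

For each element, count later entries that are smaller:
48: 9
54: 9
44: 8
33: 6
36: 6
30: 5
28: 4
12: 3
7: 2
6: 1
2: 0
Sum: 9 + 9 + 8 + 6 + 6 + 5 + 4 + 3 + 2 + 1 + 0 = 53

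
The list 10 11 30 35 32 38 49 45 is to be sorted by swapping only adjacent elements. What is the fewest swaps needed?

2

Minimum adjacent swaps = number of inversions (each swap of adjacent out-of-order elements removes one inversion and no swap can remove more).
Count inversions — for each element, later elements that are smaller:
10: none → 0
11: none → 0
30: none → 0
35: 32 → 1
32: none → 0
38: none → 0
49: 45 → 1
45: none → 0
Total inversions: 0 + 0 + 0 + 1 + 0 + 0 + 1 + 0 = 2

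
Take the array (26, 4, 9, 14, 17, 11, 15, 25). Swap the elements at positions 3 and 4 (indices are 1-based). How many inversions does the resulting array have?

11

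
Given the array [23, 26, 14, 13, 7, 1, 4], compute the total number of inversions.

19

Element-by-element contributions:
23: 5
26: 5
14: 4
13: 3
7: 2
1: 0
4: 0
Sum: 5 + 5 + 4 + 3 + 2 + 0 + 0 = 19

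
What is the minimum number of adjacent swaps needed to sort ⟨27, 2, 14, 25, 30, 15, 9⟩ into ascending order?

11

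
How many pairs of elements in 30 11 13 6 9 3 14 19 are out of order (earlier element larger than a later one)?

15 inversions

Sweep left to right; for each value list the smaller values that follow it:
30 → 11, 13, 6, 9, 3, 14, 19 → 7
11 → 6, 9, 3 → 3
13 → 6, 9, 3 → 3
6 → 3 → 1
9 → 3 → 1
3 → none → 0
14 → none → 0
19 → none → 0
Sum: 7 + 3 + 3 + 1 + 1 + 0 + 0 + 0 = 15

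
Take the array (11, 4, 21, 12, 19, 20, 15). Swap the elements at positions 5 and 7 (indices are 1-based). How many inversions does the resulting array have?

Inversions: 6

Positions 5 and 7 hold 19 and 15; after swapping, the array is [11, 4, 21, 12, 15, 20, 19].
For each element, count later entries that are smaller:
11: 1
4: 0
21: 4
12: 0
15: 0
20: 1
19: 0
Sum: 1 + 0 + 4 + 0 + 0 + 1 + 0 = 6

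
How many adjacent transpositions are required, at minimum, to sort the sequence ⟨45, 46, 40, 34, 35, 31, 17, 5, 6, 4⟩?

Swaps: 42

Each adjacent swap fixes exactly one inversion, so the minimum swap count equals the number of inversions.
Count inversions — for each element, later elements that are smaller:
45: 40, 34, 35, 31, 17, 5, 6, 4 → 8
46: 40, 34, 35, 31, 17, 5, 6, 4 → 8
40: 34, 35, 31, 17, 5, 6, 4 → 7
34: 31, 17, 5, 6, 4 → 5
35: 31, 17, 5, 6, 4 → 5
31: 17, 5, 6, 4 → 4
17: 5, 6, 4 → 3
5: 4 → 1
6: 4 → 1
4: none → 0
Total inversions: 8 + 8 + 7 + 5 + 5 + 4 + 3 + 1 + 1 + 0 = 42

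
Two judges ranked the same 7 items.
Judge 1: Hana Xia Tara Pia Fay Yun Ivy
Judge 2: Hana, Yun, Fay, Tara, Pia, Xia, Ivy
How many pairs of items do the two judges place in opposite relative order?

Discordant pairs: 9

Assign each item its position (1..7) in the first ordering, then rewrite the second ordering as that position sequence:
positions: Hana→1, Xia→2, Tara→3, Pia→4, Fay→5, Yun→6, Ivy→7
second ordering as positions: [1, 6, 5, 3, 4, 2, 7]
Discordant pairs = inversions in this position sequence.
1: 0
6: 5, 3, 4, 2 → 4
5: 3, 4, 2 → 3
3: 2 → 1
4: 2 → 1
2: 0
7: 0
Total: 0 + 4 + 3 + 1 + 1 + 0 + 0 = 9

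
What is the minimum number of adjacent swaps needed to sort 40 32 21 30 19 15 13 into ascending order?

Minimum adjacent swaps = number of inversions (each swap of adjacent out-of-order elements removes one inversion and no swap can remove more).
Count inversions — for each element, later elements that are smaller:
40: 32, 21, 30, 19, 15, 13 → 6
32: 21, 30, 19, 15, 13 → 5
21: 19, 15, 13 → 3
30: 19, 15, 13 → 3
19: 15, 13 → 2
15: 13 → 1
13: none → 0
Total inversions: 6 + 5 + 3 + 3 + 2 + 1 + 0 = 20

20 adjacent swaps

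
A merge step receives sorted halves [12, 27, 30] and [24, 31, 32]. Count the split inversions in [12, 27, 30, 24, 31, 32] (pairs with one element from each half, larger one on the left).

2

Take each right-half value and tally the left-half values above it:
r = 24: 27, 30 → 2
r = 31: none → 0
r = 32: none → 0
Cross-inversions: 2 + 0 + 0 = 2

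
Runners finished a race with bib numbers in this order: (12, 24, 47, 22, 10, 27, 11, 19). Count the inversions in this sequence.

Count, for each position, how many later elements it exceeds:
12 → 10, 11 → 2
24 → 22, 10, 11, 19 → 4
47 → 22, 10, 27, 11, 19 → 5
22 → 10, 11, 19 → 3
10 → none → 0
27 → 11, 19 → 2
11 → none → 0
19 → none → 0
Sum: 2 + 4 + 5 + 3 + 0 + 2 + 0 + 0 = 16

16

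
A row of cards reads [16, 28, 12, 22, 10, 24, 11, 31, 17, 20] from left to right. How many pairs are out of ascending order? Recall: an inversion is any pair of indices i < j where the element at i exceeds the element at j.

21

Count, for each position, how many later elements it exceeds:
16 → 12, 10, 11 → 3
28 → 12, 22, 10, 24, 11, 17, 20 → 7
12 → 10, 11 → 2
22 → 10, 11, 17, 20 → 4
10 → none → 0
24 → 11, 17, 20 → 3
11 → none → 0
31 → 17, 20 → 2
17 → none → 0
20 → none → 0
Sum: 3 + 7 + 2 + 4 + 0 + 3 + 0 + 2 + 0 + 0 = 21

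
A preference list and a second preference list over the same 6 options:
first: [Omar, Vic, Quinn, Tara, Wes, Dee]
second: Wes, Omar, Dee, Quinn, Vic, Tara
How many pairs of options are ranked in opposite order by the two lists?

Assign each item its position (1..6) in the first ordering, then rewrite the second ordering as that position sequence:
positions: Omar→1, Vic→2, Quinn→3, Tara→4, Wes→5, Dee→6
second ordering as positions: [5, 1, 6, 3, 2, 4]
Discordant pairs = inversions in this position sequence.
5: 1, 3, 2, 4 → 4
1: 0
6: 3, 2, 4 → 3
3: 2 → 1
2: 0
4: 0
Total: 4 + 0 + 3 + 1 + 0 + 0 = 8

8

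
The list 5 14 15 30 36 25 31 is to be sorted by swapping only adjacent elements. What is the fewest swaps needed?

3 swaps

Minimum adjacent swaps = number of inversions (each swap of adjacent out-of-order elements removes one inversion and no swap can remove more).
Count inversions — for each element, later elements that are smaller:
5: none → 0
14: none → 0
15: none → 0
30: 25 → 1
36: 25, 31 → 2
25: none → 0
31: none → 0
Total inversions: 0 + 0 + 0 + 1 + 2 + 0 + 0 = 3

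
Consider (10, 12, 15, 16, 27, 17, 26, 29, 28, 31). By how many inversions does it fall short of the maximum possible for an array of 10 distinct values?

Maximum inversions for 10 distinct elements is C(10, 2) = 10·9/2 = 45.
Current inversions — for each element, count later smaller elements:
10: 0
12: 0
15: 0
16: 0
27: 2
17: 0
26: 0
29: 1
28: 0
31: 0
Current total: 0 + 0 + 0 + 0 + 2 + 0 + 0 + 1 + 0 + 0 = 3
Shortfall: 45 − 3 = 42

42 inversions short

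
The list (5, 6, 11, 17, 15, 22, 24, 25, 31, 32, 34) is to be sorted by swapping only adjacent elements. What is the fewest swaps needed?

Each adjacent swap fixes exactly one inversion, so the minimum swap count equals the number of inversions.
Count inversions — for each element, later elements that are smaller:
5: none → 0
6: none → 0
11: none → 0
17: 15 → 1
15: none → 0
22: none → 0
24: none → 0
25: none → 0
31: none → 0
32: none → 0
34: none → 0
Total inversions: 0 + 0 + 0 + 1 + 0 + 0 + 0 + 0 + 0 + 0 + 0 = 1

1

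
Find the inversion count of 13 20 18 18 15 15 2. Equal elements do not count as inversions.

14 inversions

Element-by-element contributions:
13 → 2 → 1
20 → 18, 18, 15, 15, 2 → 5
18 → 15, 15, 2 → 3
18 → 15, 15, 2 → 3
15 → 2 → 1
15 → 2 → 1
2 → none → 0
Sum: 1 + 5 + 3 + 3 + 1 + 1 + 0 = 14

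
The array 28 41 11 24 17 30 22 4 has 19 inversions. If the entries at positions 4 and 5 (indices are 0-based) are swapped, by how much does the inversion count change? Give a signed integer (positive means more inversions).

+1

Positions 4 and 5 hold 17 and 30; after swapping, the array is [28, 41, 11, 24, 30, 17, 22, 4].
Element-by-element contributions:
28: 5
41: 6
11: 1
24: 3
30: 3
17: 1
22: 1
4: 0
Sum: 5 + 6 + 1 + 3 + 3 + 1 + 1 + 0 = 20
Change: 20 − 19 = +1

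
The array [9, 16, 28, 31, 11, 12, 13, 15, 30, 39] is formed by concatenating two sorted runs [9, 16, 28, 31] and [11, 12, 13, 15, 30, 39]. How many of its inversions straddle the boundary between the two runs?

13

For each element r of the right run, count left-run elements greater than r:
r = 11: 16, 28, 31 → 3
r = 12: 16, 28, 31 → 3
r = 13: 16, 28, 31 → 3
r = 15: 16, 28, 31 → 3
r = 30: 31 → 1
r = 39: none → 0
Cross-inversions: 3 + 3 + 3 + 3 + 1 + 0 = 13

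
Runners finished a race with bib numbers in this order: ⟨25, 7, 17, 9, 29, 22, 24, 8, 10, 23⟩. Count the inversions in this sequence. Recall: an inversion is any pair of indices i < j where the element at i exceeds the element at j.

22 out-of-order pairs

Sweep left to right; for each value list the smaller values that follow it:
25 → 7, 17, 9, 22, 24, 8, 10, 23 → 8
7 → none → 0
17 → 9, 8, 10 → 3
9 → 8 → 1
29 → 22, 24, 8, 10, 23 → 5
22 → 8, 10 → 2
24 → 8, 10, 23 → 3
8 → none → 0
10 → none → 0
23 → none → 0
Sum: 8 + 0 + 3 + 1 + 5 + 2 + 3 + 0 + 0 + 0 = 22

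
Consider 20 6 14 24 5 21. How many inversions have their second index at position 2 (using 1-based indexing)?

1 such element

The element at index 2 is 6.
Elements before it: 20
Those larger than 6: 20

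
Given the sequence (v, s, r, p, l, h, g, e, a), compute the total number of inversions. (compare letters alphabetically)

For each element, count later entries that are smaller:
v → s, r, p, l, h, g, e, a → 8
s → r, p, l, h, g, e, a → 7
r → p, l, h, g, e, a → 6
p → l, h, g, e, a → 5
l → h, g, e, a → 4
h → g, e, a → 3
g → e, a → 2
e → a → 1
a → none → 0
Sum: 8 + 7 + 6 + 5 + 4 + 3 + 2 + 1 + 0 = 36

36 out-of-order pairs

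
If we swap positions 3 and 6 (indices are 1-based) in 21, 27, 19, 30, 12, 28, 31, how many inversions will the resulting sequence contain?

Positions 3 and 6 hold 19 and 28; after swapping, the array is [21, 27, 28, 30, 12, 19, 31].
Sweep left to right; for each value list the smaller values that follow it:
21: 2
27: 2
28: 2
30: 2
12: 0
19: 0
31: 0
Sum: 2 + 2 + 2 + 2 + 0 + 0 + 0 = 8

8 inversions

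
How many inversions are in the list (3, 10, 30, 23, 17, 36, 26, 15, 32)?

For each element, count later entries that are smaller:
3 → none → 0
10 → none → 0
30 → 23, 17, 26, 15 → 4
23 → 17, 15 → 2
17 → 15 → 1
36 → 26, 15, 32 → 3
26 → 15 → 1
15 → none → 0
32 → none → 0
Sum: 0 + 0 + 4 + 2 + 1 + 3 + 1 + 0 + 0 = 11

11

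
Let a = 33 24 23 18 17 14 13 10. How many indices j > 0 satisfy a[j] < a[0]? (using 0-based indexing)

The element at index 0 is 33.
Elements after it: 24, 23, 18, 17, 14, 13, 10
Those smaller than 33: 24, 23, 18, 17, 14, 13, 10

7 such elements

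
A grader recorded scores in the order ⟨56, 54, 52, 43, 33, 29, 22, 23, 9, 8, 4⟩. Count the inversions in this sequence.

54

Element-by-element contributions:
56 → 54, 52, 43, 33, 29, 22, 23, 9, 8, 4 → 10
54 → 52, 43, 33, 29, 22, 23, 9, 8, 4 → 9
52 → 43, 33, 29, 22, 23, 9, 8, 4 → 8
43 → 33, 29, 22, 23, 9, 8, 4 → 7
33 → 29, 22, 23, 9, 8, 4 → 6
29 → 22, 23, 9, 8, 4 → 5
22 → 9, 8, 4 → 3
23 → 9, 8, 4 → 3
9 → 8, 4 → 2
8 → 4 → 1
4 → none → 0
Sum: 10 + 9 + 8 + 7 + 6 + 5 + 3 + 3 + 2 + 1 + 0 = 54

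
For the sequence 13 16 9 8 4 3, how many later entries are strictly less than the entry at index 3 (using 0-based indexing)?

2

The element at index 3 is 8.
Elements after it: 4, 3
Those smaller than 8: 4, 3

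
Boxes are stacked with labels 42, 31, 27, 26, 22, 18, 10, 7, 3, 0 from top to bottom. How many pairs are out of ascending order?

For each element, count later entries that are smaller:
42 → 31, 27, 26, 22, 18, 10, 7, 3, 0 → 9
31 → 27, 26, 22, 18, 10, 7, 3, 0 → 8
27 → 26, 22, 18, 10, 7, 3, 0 → 7
26 → 22, 18, 10, 7, 3, 0 → 6
22 → 18, 10, 7, 3, 0 → 5
18 → 10, 7, 3, 0 → 4
10 → 7, 3, 0 → 3
7 → 3, 0 → 2
3 → 0 → 1
0 → none → 0
Sum: 9 + 8 + 7 + 6 + 5 + 4 + 3 + 2 + 1 + 0 = 45

45 inversions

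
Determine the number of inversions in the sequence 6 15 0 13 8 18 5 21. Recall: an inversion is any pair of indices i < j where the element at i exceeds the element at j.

10

For each element, count later entries that are smaller:
6 → 0, 5 → 2
15 → 0, 13, 8, 5 → 4
0 → none → 0
13 → 8, 5 → 2
8 → 5 → 1
18 → 5 → 1
5 → none → 0
21 → none → 0
Sum: 2 + 4 + 0 + 2 + 1 + 1 + 0 + 0 = 10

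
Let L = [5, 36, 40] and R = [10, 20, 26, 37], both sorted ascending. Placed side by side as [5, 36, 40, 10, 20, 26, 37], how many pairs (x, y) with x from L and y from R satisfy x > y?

There are 7 split inversions.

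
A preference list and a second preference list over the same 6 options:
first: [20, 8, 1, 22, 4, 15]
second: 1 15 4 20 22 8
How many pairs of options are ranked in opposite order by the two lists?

10 pairs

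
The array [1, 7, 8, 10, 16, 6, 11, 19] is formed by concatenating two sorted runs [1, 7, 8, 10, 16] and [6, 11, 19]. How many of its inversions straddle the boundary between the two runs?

For each element r of the right run, count left-run elements greater than r:
r = 6: 7, 8, 10, 16 → 4
r = 11: 16 → 1
r = 19: none → 0
Cross-inversions: 4 + 1 + 0 = 5

There are 5 cross-inversions.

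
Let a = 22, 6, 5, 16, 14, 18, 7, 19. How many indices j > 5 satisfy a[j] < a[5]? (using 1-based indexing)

The element at index 5 is 14.
Elements after it: 18, 7, 19
Those smaller than 14: 7

1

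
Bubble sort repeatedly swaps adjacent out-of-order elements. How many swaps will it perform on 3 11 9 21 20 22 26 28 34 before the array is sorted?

2 adjacent swaps

The minimum number of adjacent swaps to sort an array equals its inversion count, since every such swap removes exactly one inversion.
Count inversions — for each element, later elements that are smaller:
3: none → 0
11: 9 → 1
9: none → 0
21: 20 → 1
20: none → 0
22: none → 0
26: none → 0
28: none → 0
34: none → 0
Total inversions: 0 + 1 + 0 + 1 + 0 + 0 + 0 + 0 + 0 = 2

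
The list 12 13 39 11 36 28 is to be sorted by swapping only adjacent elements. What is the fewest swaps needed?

6 swaps

The minimum number of adjacent swaps to sort an array equals its inversion count, since every such swap removes exactly one inversion.
Count inversions — for each element, later elements that are smaller:
12: 11 → 1
13: 11 → 1
39: 11, 36, 28 → 3
11: none → 0
36: 28 → 1
28: none → 0
Total inversions: 1 + 1 + 3 + 0 + 1 + 0 = 6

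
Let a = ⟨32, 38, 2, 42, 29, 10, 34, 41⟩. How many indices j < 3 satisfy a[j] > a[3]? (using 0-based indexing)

The element at index 3 is 42.
Elements before it: 32, 38, 2
None of them are larger than 42.

0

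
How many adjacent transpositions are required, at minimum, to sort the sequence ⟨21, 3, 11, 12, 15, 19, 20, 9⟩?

Minimum adjacent swaps = number of inversions (each swap of adjacent out-of-order elements removes one inversion and no swap can remove more).
Count inversions — for each element, later elements that are smaller:
21: 3, 11, 12, 15, 19, 20, 9 → 7
3: none → 0
11: 9 → 1
12: 9 → 1
15: 9 → 1
19: 9 → 1
20: 9 → 1
9: none → 0
Total inversions: 7 + 0 + 1 + 1 + 1 + 1 + 1 + 0 = 12

There are 12 swaps.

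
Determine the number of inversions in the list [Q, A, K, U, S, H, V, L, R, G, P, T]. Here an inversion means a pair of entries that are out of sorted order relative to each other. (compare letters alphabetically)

29

Sweep left to right; for each value list the smaller values that follow it:
Q → A, K, H, L, G, P → 6
A → none → 0
K → H, G → 2
U → S, H, L, R, G, P, T → 7
S → H, L, R, G, P → 5
H → G → 1
V → L, R, G, P, T → 5
L → G → 1
R → G, P → 2
G → none → 0
P → none → 0
T → none → 0
Sum: 6 + 0 + 2 + 7 + 5 + 1 + 5 + 1 + 2 + 0 + 0 + 0 = 29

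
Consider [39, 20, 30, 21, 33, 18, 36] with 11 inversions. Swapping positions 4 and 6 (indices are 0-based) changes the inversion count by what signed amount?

+1

Positions 4 and 6 hold 33 and 36; after swapping, the array is [39, 20, 30, 21, 36, 18, 33].
Sweep left to right; for each value list the smaller values that follow it:
39 → 20, 30, 21, 36, 18, 33 → 6
20 → 18 → 1
30 → 21, 18 → 2
21 → 18 → 1
36 → 18, 33 → 2
18 → none → 0
33 → none → 0
Sum: 6 + 1 + 2 + 1 + 2 + 0 + 0 = 12
Change: 12 − 11 = +1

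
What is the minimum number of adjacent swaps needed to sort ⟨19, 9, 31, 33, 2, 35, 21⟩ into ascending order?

8 adjacent swaps

Minimum adjacent swaps = number of inversions (each swap of adjacent out-of-order elements removes one inversion and no swap can remove more).
Count inversions — for each element, later elements that are smaller:
19: 9, 2 → 2
9: 2 → 1
31: 2, 21 → 2
33: 2, 21 → 2
2: none → 0
35: 21 → 1
21: none → 0
Total inversions: 2 + 1 + 2 + 2 + 0 + 1 + 0 = 8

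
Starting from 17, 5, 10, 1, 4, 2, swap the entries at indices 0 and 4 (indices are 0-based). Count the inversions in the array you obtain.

7

Positions 0 and 4 hold 17 and 4; after swapping, the array is [4, 5, 10, 1, 17, 2].
Sweep left to right; for each value list the smaller values that follow it:
4 → 1, 2 → 2
5 → 1, 2 → 2
10 → 1, 2 → 2
1 → none → 0
17 → 2 → 1
2 → none → 0
Sum: 2 + 2 + 2 + 0 + 1 + 0 = 7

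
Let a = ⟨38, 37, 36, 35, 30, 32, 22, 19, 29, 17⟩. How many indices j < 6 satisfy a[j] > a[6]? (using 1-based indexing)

The element at index 6 is 32.
Elements before it: 38, 37, 36, 35, 30
Those larger than 32: 38, 37, 36, 35

4 such elements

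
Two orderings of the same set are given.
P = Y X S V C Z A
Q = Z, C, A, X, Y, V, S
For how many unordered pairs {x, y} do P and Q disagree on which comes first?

15

Assign each item its position (1..7) in the first ordering, then rewrite the second ordering as that position sequence:
positions: Y→1, X→2, S→3, V→4, C→5, Z→6, A→7
second ordering as positions: [6, 5, 7, 2, 1, 4, 3]
Discordant pairs = inversions in this position sequence.
6: 5, 2, 1, 4, 3 → 5
5: 2, 1, 4, 3 → 4
7: 2, 1, 4, 3 → 4
2: 1 → 1
1: 0
4: 3 → 1
3: 0
Total: 5 + 4 + 4 + 1 + 0 + 1 + 0 = 15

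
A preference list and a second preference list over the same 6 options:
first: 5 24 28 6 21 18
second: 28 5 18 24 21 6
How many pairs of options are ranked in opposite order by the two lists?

6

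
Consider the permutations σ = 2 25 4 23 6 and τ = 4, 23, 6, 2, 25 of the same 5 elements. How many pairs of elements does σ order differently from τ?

Assign each item its position (1..5) in the first ordering, then rewrite the second ordering as that position sequence:
positions: 2→1, 25→2, 4→3, 23→4, 6→5
second ordering as positions: [3, 4, 5, 1, 2]
Discordant pairs = inversions in this position sequence.
3: 1, 2 → 2
4: 1, 2 → 2
5: 1, 2 → 2
1: 0
2: 0
Total: 2 + 2 + 2 + 0 + 0 = 6

There are 6 discordant pairs.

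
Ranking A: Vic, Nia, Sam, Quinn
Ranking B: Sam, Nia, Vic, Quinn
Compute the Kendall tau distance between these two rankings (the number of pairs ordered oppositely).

3 discordant pairs

Assign each item its position (1..4) in the first ordering, then rewrite the second ordering as that position sequence:
positions: Vic→1, Nia→2, Sam→3, Quinn→4
second ordering as positions: [3, 2, 1, 4]
Discordant pairs = inversions in this position sequence.
3: 2, 1 → 2
2: 1 → 1
1: 0
4: 0
Total: 2 + 1 + 0 + 0 = 3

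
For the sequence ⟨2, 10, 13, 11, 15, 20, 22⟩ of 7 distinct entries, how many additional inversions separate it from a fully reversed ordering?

20 inversions short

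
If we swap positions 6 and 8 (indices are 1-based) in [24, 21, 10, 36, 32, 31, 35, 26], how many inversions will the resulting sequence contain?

10

Positions 6 and 8 hold 31 and 26; after swapping, the array is [24, 21, 10, 36, 32, 26, 35, 31].
Element-by-element contributions:
24: 2
21: 1
10: 0
36: 4
32: 2
26: 0
35: 1
31: 0
Sum: 2 + 1 + 0 + 4 + 2 + 0 + 1 + 0 = 10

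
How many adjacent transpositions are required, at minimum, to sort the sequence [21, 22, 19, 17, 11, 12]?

13

The minimum number of adjacent swaps to sort an array equals its inversion count, since every such swap removes exactly one inversion.
Count inversions — for each element, later elements that are smaller:
21: 19, 17, 11, 12 → 4
22: 19, 17, 11, 12 → 4
19: 17, 11, 12 → 3
17: 11, 12 → 2
11: none → 0
12: none → 0
Total inversions: 4 + 4 + 3 + 2 + 0 + 0 = 13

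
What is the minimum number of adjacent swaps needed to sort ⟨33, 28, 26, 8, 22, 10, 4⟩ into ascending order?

19 swaps

Minimum adjacent swaps = number of inversions (each swap of adjacent out-of-order elements removes one inversion and no swap can remove more).
Count inversions — for each element, later elements that are smaller:
33: 28, 26, 8, 22, 10, 4 → 6
28: 26, 8, 22, 10, 4 → 5
26: 8, 22, 10, 4 → 4
8: 4 → 1
22: 10, 4 → 2
10: 4 → 1
4: none → 0
Total inversions: 6 + 5 + 4 + 1 + 2 + 1 + 0 = 19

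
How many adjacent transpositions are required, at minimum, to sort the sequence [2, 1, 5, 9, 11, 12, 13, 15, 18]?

The minimum number of adjacent swaps to sort an array equals its inversion count, since every such swap removes exactly one inversion.
Count inversions — for each element, later elements that are smaller:
2: 1 → 1
1: none → 0
5: none → 0
9: none → 0
11: none → 0
12: none → 0
13: none → 0
15: none → 0
18: none → 0
Total inversions: 1 + 0 + 0 + 0 + 0 + 0 + 0 + 0 + 0 = 1

1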